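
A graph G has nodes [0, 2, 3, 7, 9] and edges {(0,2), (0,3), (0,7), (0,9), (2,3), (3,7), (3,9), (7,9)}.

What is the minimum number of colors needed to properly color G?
χ(G) = 4

Clique number ω(G) = 4 (lower bound: χ ≥ ω).
The clique on [0, 3, 7, 9] has size 4, forcing χ ≥ 4, and the coloring below uses 4 colors, so χ(G) = 4.
A valid 4-coloring: color 1: [3]; color 2: [0]; color 3: [2, 9]; color 4: [7].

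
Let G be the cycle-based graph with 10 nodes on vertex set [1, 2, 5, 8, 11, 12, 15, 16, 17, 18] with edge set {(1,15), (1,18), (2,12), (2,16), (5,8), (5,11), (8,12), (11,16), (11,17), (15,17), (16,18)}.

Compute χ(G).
Clique number ω(G) = 2 (lower bound: χ ≥ ω).
The graph is bipartite (no odd cycle), so 2 colors suffice: χ(G) = 2.
A valid 2-coloring: color 1: [1, 5, 12, 16, 17]; color 2: [2, 8, 11, 15, 18].

χ(G) = 2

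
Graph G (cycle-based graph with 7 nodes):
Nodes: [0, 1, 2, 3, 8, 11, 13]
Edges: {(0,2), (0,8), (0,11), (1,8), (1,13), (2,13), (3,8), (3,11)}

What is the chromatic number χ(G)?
χ(G) = 3

Clique number ω(G) = 2 (lower bound: χ ≥ ω).
Odd cycle [0, 2, 13, 1, 8] needs 3 colors (χ ≥ 3).
The coloring below uses 3 colors, so χ(G) = 3.
A valid 3-coloring: color 1: [2, 8, 11]; color 2: [0, 1, 3]; color 3: [13].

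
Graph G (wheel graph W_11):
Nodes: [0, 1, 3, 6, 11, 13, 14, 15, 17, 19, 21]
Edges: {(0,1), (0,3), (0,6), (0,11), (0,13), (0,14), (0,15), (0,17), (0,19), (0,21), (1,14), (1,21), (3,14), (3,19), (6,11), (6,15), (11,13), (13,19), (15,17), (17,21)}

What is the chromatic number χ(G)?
χ(G) = 3

Clique number ω(G) = 3 (lower bound: χ ≥ ω).
The clique on [0, 1, 21] has size 3, forcing χ ≥ 3, and the coloring below uses 3 colors, so χ(G) = 3.
A valid 3-coloring: color 1: [0]; color 2: [11, 14, 15, 19, 21]; color 3: [1, 3, 6, 13, 17].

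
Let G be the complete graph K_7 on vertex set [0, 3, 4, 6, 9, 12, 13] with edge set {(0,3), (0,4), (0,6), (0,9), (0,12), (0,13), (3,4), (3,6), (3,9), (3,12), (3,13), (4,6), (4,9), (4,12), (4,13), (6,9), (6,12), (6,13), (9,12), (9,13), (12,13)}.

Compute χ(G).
χ(G) = 7

Clique number ω(G) = 7 (lower bound: χ ≥ ω).
The clique on [0, 3, 4, 6, 9, 12, 13] has size 7, forcing χ ≥ 7, and the coloring below uses 7 colors, so χ(G) = 7.
A valid 7-coloring: color 1: [6]; color 2: [3]; color 3: [9]; color 4: [4]; color 5: [13]; color 6: [12]; color 7: [0].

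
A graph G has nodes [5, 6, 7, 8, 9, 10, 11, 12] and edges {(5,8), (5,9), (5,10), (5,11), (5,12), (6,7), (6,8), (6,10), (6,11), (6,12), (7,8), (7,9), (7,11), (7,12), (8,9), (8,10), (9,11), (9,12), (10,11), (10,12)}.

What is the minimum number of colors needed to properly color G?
χ(G) = 4

Clique number ω(G) = 3 (lower bound: χ ≥ ω).
Odd cycle [9, 7, 6, 10, 5] needs 3 colors (χ ≥ 3).
Vertex 8 is adjacent to every vertex of [5, 6, 7, 9, 10], which already need 3 colors among themselves, so 8 needs a new color (χ ≥ 4).
The coloring below uses 4 colors, so χ(G) = 4.
A valid 4-coloring: color 1: [8, 11, 12]; color 2: [7, 10]; color 3: [5, 6]; color 4: [9].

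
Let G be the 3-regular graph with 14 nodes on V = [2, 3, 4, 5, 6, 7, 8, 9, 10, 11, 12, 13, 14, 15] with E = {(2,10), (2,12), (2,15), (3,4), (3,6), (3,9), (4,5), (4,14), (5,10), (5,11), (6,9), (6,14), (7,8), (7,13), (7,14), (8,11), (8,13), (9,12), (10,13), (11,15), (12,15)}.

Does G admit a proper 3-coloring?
A valid 3-coloring: color 1: [3, 8, 10, 12, 14]; color 2: [5, 6, 13, 15]; color 3: [2, 4, 7, 9, 11].
(χ(G) = 3 ≤ 3.)

Yes, G is 3-colorable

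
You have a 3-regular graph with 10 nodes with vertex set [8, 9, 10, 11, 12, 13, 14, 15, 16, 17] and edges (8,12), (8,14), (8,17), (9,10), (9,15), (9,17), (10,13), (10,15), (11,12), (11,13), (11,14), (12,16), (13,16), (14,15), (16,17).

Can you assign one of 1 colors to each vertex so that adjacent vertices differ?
The clique on vertices [9, 10, 15] has size 3 > 1, so it alone needs 3 colors.

No, G is not 1-colorable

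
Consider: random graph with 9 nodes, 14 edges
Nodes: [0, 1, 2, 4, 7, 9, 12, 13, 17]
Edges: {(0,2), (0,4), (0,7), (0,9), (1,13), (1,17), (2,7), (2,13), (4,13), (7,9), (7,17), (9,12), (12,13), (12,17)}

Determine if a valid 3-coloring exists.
A valid 3-coloring: color 1: [7, 13]; color 2: [0, 1, 12]; color 3: [2, 4, 9, 17].
(χ(G) = 3 ≤ 3.)

Yes, G is 3-colorable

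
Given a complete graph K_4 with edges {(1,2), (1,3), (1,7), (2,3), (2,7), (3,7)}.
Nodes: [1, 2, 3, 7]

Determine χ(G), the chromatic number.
Clique number ω(G) = 4 (lower bound: χ ≥ ω).
The clique on [1, 2, 3, 7] has size 4, forcing χ ≥ 4, and the coloring below uses 4 colors, so χ(G) = 4.
A valid 4-coloring: color 1: [1]; color 2: [2]; color 3: [3]; color 4: [7].

χ(G) = 4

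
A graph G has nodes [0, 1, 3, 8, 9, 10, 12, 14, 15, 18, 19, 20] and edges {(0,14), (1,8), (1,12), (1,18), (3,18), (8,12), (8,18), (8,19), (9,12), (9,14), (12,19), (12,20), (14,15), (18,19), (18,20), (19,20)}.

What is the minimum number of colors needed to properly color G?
χ(G) = 3

Clique number ω(G) = 3 (lower bound: χ ≥ ω).
The clique on [1, 8, 12] has size 3, forcing χ ≥ 3, and the coloring below uses 3 colors, so χ(G) = 3.
A valid 3-coloring: color 1: [10, 12, 14, 18]; color 2: [0, 1, 3, 9, 15, 19]; color 3: [8, 20].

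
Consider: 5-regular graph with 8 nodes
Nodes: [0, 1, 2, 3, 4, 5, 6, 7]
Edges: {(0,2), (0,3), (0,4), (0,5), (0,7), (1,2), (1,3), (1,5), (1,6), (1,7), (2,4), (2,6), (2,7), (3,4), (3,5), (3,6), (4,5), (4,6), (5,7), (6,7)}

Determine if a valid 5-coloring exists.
A valid 5-coloring: color 1: [0, 6]; color 2: [3, 7]; color 3: [2, 5]; color 4: [1, 4].
(χ(G) = 4 ≤ 5.)

Yes, G is 5-colorable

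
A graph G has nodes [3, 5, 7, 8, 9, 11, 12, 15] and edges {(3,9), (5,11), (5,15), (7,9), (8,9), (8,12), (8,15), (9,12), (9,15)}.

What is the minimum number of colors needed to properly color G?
χ(G) = 3

Clique number ω(G) = 3 (lower bound: χ ≥ ω).
The clique on [8, 9, 12] has size 3, forcing χ ≥ 3, and the coloring below uses 3 colors, so χ(G) = 3.
A valid 3-coloring: color 1: [5, 9]; color 2: [3, 7, 8, 11]; color 3: [12, 15].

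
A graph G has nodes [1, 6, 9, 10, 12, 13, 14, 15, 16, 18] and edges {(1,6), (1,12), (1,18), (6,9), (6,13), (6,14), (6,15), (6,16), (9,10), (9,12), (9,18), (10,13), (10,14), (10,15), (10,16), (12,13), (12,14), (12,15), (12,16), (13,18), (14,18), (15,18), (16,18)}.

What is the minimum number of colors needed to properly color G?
χ(G) = 2

Clique number ω(G) = 2 (lower bound: χ ≥ ω).
The graph is bipartite (no odd cycle), so 2 colors suffice: χ(G) = 2.
A valid 2-coloring: color 1: [6, 10, 12, 18]; color 2: [1, 9, 13, 14, 15, 16].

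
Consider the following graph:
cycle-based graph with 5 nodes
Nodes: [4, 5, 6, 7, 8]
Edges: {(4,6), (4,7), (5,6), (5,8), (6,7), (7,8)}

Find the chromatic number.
Clique number ω(G) = 3 (lower bound: χ ≥ ω).
The clique on [4, 6, 7] has size 3, forcing χ ≥ 3, and the coloring below uses 3 colors, so χ(G) = 3.
A valid 3-coloring: color 1: [5, 7]; color 2: [6, 8]; color 3: [4].

χ(G) = 3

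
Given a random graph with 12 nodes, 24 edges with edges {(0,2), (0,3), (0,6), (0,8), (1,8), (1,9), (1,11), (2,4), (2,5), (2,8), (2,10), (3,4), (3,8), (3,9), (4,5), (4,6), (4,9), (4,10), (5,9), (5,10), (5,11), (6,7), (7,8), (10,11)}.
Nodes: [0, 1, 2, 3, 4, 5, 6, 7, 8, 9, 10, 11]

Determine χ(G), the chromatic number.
Clique number ω(G) = 4 (lower bound: χ ≥ ω).
The clique on [2, 4, 5, 10] has size 4, forcing χ ≥ 4, and the coloring below uses 4 colors, so χ(G) = 4.
A valid 4-coloring: color 1: [4, 8, 11]; color 2: [1, 3, 5, 6]; color 3: [2, 7, 9]; color 4: [0, 10].

χ(G) = 4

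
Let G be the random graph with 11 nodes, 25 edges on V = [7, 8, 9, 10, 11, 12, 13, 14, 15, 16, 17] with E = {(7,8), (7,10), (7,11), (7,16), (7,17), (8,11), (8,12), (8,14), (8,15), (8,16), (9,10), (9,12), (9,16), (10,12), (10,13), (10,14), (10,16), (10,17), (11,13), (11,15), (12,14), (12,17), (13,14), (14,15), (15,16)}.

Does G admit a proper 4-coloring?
Yes, G is 4-colorable

A valid 4-coloring: color 1: [8, 10]; color 2: [11, 14, 16, 17]; color 3: [7, 12, 13, 15]; color 4: [9].
(χ(G) = 4 ≤ 4.)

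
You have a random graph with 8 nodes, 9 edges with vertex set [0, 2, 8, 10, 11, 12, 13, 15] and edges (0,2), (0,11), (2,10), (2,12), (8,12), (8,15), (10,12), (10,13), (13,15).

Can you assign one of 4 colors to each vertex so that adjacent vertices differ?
A valid 4-coloring: color 1: [0, 8, 10]; color 2: [11, 12, 13]; color 3: [2, 15].
(χ(G) = 3 ≤ 4.)

Yes, G is 4-colorable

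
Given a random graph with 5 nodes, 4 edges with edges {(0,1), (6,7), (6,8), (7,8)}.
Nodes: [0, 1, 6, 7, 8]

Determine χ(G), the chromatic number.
Clique number ω(G) = 3 (lower bound: χ ≥ ω).
The clique on [6, 7, 8] has size 3, forcing χ ≥ 3, and the coloring below uses 3 colors, so χ(G) = 3.
A valid 3-coloring: color 1: [1, 8]; color 2: [0, 7]; color 3: [6].

χ(G) = 3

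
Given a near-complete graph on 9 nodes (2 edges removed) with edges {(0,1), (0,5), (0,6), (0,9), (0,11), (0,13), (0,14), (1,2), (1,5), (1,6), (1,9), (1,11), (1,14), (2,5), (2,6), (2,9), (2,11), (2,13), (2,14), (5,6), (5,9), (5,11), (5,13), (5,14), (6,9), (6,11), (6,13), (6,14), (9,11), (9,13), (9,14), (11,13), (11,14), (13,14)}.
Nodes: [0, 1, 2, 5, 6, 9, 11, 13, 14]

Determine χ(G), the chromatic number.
Clique number ω(G) = 7 (lower bound: χ ≥ ω).
The clique on [0, 1, 5, 6, 9, 11, 14] has size 7, forcing χ ≥ 7, and the coloring below uses 7 colors, so χ(G) = 7.
A valid 7-coloring: color 1: [9]; color 2: [6]; color 3: [11]; color 4: [5]; color 5: [14]; color 6: [0, 2]; color 7: [1, 13].

χ(G) = 7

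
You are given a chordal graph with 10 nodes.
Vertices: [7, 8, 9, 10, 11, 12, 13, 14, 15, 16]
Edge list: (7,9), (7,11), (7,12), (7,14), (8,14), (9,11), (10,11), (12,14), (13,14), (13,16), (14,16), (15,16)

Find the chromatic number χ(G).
χ(G) = 3

Clique number ω(G) = 3 (lower bound: χ ≥ ω).
The clique on [7, 9, 11] has size 3, forcing χ ≥ 3, and the coloring below uses 3 colors, so χ(G) = 3.
A valid 3-coloring: color 1: [11, 14, 15]; color 2: [7, 8, 10, 16]; color 3: [9, 12, 13].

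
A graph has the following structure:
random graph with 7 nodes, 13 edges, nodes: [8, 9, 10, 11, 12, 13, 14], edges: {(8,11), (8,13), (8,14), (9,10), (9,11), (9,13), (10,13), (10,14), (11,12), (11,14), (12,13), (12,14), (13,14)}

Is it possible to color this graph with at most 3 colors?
A valid 3-coloring: color 1: [9, 14]; color 2: [11, 13]; color 3: [8, 10, 12].
(χ(G) = 3 ≤ 3.)

Yes, G is 3-colorable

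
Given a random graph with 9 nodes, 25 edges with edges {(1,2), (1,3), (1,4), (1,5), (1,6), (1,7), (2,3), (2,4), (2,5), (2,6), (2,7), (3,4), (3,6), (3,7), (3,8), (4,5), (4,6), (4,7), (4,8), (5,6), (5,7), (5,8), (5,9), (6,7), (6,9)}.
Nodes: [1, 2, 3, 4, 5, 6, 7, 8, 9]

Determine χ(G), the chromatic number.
χ(G) = 6

Clique number ω(G) = 6 (lower bound: χ ≥ ω).
The clique on [1, 2, 3, 4, 6, 7] has size 6, forcing χ ≥ 6, and the coloring below uses 6 colors, so χ(G) = 6.
A valid 6-coloring: color 1: [4, 9]; color 2: [3, 5]; color 3: [6, 8]; color 4: [1]; color 5: [2]; color 6: [7].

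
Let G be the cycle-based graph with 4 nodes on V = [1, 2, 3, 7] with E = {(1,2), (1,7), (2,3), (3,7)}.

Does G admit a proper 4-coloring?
A valid 4-coloring: color 1: [1, 3]; color 2: [2, 7].
(χ(G) = 2 ≤ 4.)

Yes, G is 4-colorable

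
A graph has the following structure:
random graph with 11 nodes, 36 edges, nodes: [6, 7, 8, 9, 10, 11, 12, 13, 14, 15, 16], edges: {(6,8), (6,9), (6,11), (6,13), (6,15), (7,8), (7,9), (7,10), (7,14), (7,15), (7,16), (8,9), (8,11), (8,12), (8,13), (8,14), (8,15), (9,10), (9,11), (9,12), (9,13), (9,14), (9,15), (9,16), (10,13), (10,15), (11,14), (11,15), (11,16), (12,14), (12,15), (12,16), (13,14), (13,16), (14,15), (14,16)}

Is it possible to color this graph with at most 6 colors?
A valid 6-coloring: color 1: [9]; color 2: [6, 10, 14]; color 3: [13, 15]; color 4: [8, 16]; color 5: [7, 11, 12].
(χ(G) = 5 ≤ 6.)

Yes, G is 6-colorable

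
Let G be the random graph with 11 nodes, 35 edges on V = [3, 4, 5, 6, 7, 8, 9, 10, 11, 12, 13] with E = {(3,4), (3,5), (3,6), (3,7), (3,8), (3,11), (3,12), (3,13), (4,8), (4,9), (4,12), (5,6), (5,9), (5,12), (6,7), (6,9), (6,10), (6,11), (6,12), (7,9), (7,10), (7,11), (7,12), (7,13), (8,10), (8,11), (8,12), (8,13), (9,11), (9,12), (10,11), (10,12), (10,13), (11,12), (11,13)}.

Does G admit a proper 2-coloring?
The clique on vertices [6, 7, 9, 11, 12] has size 5 > 2, so it alone needs 5 colors.

No, G is not 2-colorable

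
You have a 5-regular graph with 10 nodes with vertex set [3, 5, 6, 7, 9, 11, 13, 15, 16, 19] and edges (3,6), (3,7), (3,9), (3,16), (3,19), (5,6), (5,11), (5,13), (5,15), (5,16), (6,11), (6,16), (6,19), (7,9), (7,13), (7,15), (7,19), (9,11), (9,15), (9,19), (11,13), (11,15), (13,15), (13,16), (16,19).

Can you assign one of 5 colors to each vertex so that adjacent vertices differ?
A valid 5-coloring: color 1: [11, 19]; color 2: [6, 7]; color 3: [9, 13]; color 4: [3, 5]; color 5: [15, 16].
(χ(G) = 4 ≤ 5.)

Yes, G is 5-colorable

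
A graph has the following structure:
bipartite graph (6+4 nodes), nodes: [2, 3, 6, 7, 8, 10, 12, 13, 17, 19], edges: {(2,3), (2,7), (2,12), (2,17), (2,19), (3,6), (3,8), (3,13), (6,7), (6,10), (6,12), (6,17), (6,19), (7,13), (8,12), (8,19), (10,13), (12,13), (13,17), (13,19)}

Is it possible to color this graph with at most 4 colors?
A valid 4-coloring: color 1: [2, 6, 8, 13]; color 2: [3, 7, 10, 12, 17, 19].
(χ(G) = 2 ≤ 4.)

Yes, G is 4-colorable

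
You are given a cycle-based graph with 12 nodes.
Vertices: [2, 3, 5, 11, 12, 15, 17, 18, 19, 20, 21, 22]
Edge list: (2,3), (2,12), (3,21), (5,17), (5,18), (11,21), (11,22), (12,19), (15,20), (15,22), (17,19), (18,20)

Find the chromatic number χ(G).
Clique number ω(G) = 2 (lower bound: χ ≥ ω).
The graph is bipartite (no odd cycle), so 2 colors suffice: χ(G) = 2.
A valid 2-coloring: color 1: [2, 5, 19, 20, 21, 22]; color 2: [3, 11, 12, 15, 17, 18].

χ(G) = 2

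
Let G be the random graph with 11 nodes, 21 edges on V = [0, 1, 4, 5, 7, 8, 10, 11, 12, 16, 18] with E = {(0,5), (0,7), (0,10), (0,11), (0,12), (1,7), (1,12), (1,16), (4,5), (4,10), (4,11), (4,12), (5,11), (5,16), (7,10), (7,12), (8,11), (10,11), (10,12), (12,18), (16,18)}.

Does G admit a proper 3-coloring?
No, G is not 3-colorable

The clique on vertices [0, 7, 10, 12] has size 4 > 3, so it alone needs 4 colors.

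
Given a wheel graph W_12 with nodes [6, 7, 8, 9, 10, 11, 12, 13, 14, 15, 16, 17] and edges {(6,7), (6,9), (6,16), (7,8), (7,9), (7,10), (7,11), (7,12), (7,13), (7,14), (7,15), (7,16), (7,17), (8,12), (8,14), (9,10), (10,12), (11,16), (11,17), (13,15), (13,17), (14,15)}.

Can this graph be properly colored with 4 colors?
A valid 4-coloring: color 1: [7]; color 2: [6, 11, 12, 13, 14]; color 3: [8, 10, 15, 16, 17]; color 4: [9].
(χ(G) = 4 ≤ 4.)

Yes, G is 4-colorable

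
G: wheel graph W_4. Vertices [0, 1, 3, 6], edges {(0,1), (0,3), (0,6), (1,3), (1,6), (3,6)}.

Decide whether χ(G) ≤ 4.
A valid 4-coloring: color 1: [6]; color 2: [3]; color 3: [1]; color 4: [0].
(χ(G) = 4 ≤ 4.)

Yes, G is 4-colorable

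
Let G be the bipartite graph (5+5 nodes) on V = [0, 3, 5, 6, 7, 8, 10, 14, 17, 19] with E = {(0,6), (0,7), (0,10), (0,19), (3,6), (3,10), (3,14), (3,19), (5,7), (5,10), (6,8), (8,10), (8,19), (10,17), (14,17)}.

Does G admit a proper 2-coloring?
Yes, G is 2-colorable

A valid 2-coloring: color 1: [6, 7, 10, 14, 19]; color 2: [0, 3, 5, 8, 17].
(χ(G) = 2 ≤ 2.)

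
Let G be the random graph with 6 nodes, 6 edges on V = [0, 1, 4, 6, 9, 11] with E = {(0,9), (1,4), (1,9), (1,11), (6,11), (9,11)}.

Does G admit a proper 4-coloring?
A valid 4-coloring: color 1: [4, 6, 9]; color 2: [0, 1]; color 3: [11].
(χ(G) = 3 ≤ 4.)

Yes, G is 4-colorable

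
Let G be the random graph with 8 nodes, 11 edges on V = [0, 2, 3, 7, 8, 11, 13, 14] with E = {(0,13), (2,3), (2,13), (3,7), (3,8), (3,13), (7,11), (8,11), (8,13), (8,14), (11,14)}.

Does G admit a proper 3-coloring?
A valid 3-coloring: color 1: [0, 3, 11]; color 2: [7, 13, 14]; color 3: [2, 8].
(χ(G) = 3 ≤ 3.)

Yes, G is 3-colorable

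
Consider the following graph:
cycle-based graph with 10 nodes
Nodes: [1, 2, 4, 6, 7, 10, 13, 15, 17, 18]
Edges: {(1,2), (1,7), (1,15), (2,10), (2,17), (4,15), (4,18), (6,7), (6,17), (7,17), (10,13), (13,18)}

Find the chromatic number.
Clique number ω(G) = 3 (lower bound: χ ≥ ω).
The clique on [6, 7, 17] has size 3, forcing χ ≥ 3, and the coloring below uses 3 colors, so χ(G) = 3.
A valid 3-coloring: color 1: [2, 7, 15, 18]; color 2: [1, 4, 13, 17]; color 3: [6, 10].

χ(G) = 3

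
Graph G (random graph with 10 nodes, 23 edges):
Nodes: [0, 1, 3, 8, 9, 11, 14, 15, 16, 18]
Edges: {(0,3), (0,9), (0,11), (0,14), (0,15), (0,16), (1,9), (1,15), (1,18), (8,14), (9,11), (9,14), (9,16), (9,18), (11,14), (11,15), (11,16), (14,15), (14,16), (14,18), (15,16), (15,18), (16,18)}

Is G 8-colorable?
Yes, G is 8-colorable

A valid 8-coloring: color 1: [1, 3, 14]; color 2: [8, 9, 15]; color 3: [16]; color 4: [0, 18]; color 5: [11].
(χ(G) = 5 ≤ 8.)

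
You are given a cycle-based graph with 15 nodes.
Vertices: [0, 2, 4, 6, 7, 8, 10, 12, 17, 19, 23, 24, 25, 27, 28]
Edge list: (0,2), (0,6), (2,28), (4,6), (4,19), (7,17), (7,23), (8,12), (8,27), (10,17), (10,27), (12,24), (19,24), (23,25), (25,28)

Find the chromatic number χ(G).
Clique number ω(G) = 2 (lower bound: χ ≥ ω).
Odd cycle [24, 12, 8, 27, 10, 17, 7, 23, 25, 28, 2, 0, 6, 4, 19] needs 3 colors (χ ≥ 3).
The coloring below uses 3 colors, so χ(G) = 3.
A valid 3-coloring: color 1: [2, 4, 7, 8, 10, 24, 25]; color 2: [0, 12, 17, 19, 23, 27, 28]; color 3: [6].

χ(G) = 3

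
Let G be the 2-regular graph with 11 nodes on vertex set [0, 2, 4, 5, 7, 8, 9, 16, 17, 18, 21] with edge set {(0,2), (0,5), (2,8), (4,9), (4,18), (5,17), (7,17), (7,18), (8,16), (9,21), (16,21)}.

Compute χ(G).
Clique number ω(G) = 2 (lower bound: χ ≥ ω).
Odd cycle [18, 4, 9, 21, 16, 8, 2, 0, 5, 17, 7] needs 3 colors (χ ≥ 3).
The coloring below uses 3 colors, so χ(G) = 3.
A valid 3-coloring: color 1: [2, 9, 16, 17, 18]; color 2: [4, 5, 7, 8, 21]; color 3: [0].

χ(G) = 3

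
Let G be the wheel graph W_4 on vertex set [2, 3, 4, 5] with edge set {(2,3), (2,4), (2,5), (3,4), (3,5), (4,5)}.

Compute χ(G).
χ(G) = 4

Clique number ω(G) = 4 (lower bound: χ ≥ ω).
The clique on [2, 3, 4, 5] has size 4, forcing χ ≥ 4, and the coloring below uses 4 colors, so χ(G) = 4.
A valid 4-coloring: color 1: [2]; color 2: [4]; color 3: [5]; color 4: [3].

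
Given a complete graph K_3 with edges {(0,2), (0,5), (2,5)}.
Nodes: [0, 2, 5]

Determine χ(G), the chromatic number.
Clique number ω(G) = 3 (lower bound: χ ≥ ω).
The clique on [0, 2, 5] has size 3, forcing χ ≥ 3, and the coloring below uses 3 colors, so χ(G) = 3.
A valid 3-coloring: color 1: [5]; color 2: [2]; color 3: [0].

χ(G) = 3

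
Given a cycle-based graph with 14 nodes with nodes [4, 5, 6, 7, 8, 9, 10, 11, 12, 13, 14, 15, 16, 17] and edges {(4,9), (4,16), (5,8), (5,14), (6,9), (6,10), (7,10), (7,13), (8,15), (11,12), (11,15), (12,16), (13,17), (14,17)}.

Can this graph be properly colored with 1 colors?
No, G is not 1-colorable

Edge (4,16) forces its endpoints to differ, so 1 color is not enough.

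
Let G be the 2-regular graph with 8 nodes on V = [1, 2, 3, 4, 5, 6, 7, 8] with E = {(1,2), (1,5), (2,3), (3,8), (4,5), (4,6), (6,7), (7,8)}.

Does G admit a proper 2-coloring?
A valid 2-coloring: color 1: [2, 5, 6, 8]; color 2: [1, 3, 4, 7].
(χ(G) = 2 ≤ 2.)

Yes, G is 2-colorable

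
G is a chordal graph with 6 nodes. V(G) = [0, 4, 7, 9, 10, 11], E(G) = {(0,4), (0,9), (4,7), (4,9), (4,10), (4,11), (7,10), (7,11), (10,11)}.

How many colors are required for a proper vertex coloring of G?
Clique number ω(G) = 4 (lower bound: χ ≥ ω).
The clique on [4, 7, 10, 11] has size 4, forcing χ ≥ 4, and the coloring below uses 4 colors, so χ(G) = 4.
A valid 4-coloring: color 1: [4]; color 2: [0, 11]; color 3: [7, 9]; color 4: [10].

χ(G) = 4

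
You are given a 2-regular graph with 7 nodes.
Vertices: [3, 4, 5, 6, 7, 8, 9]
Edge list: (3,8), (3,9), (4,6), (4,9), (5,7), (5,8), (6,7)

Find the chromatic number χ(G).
Clique number ω(G) = 2 (lower bound: χ ≥ ω).
Odd cycle [4, 9, 3, 8, 5, 7, 6] needs 3 colors (χ ≥ 3).
The coloring below uses 3 colors, so χ(G) = 3.
A valid 3-coloring: color 1: [4, 7, 8]; color 2: [5, 6, 9]; color 3: [3].

χ(G) = 3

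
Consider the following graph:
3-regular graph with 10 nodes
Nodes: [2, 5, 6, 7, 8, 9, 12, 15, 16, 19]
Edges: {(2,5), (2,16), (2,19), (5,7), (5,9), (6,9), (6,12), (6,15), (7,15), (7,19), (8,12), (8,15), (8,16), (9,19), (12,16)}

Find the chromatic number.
Clique number ω(G) = 3 (lower bound: χ ≥ ω).
The clique on [8, 12, 16] has size 3, forcing χ ≥ 3, and the coloring below uses 3 colors, so χ(G) = 3.
A valid 3-coloring: color 1: [9, 15, 16]; color 2: [5, 6, 8, 19]; color 3: [2, 7, 12].

χ(G) = 3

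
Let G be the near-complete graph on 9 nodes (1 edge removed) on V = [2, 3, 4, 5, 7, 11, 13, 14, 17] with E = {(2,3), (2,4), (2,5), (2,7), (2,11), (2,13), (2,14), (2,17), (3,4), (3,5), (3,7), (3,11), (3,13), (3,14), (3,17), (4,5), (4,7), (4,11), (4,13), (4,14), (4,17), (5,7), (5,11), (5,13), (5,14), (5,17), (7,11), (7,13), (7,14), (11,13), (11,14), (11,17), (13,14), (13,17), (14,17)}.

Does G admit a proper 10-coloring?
Yes, G is 10-colorable

A valid 10-coloring: color 1: [3]; color 2: [2]; color 3: [4]; color 4: [14]; color 5: [11]; color 6: [5]; color 7: [13]; color 8: [7, 17].
(χ(G) = 8 ≤ 10.)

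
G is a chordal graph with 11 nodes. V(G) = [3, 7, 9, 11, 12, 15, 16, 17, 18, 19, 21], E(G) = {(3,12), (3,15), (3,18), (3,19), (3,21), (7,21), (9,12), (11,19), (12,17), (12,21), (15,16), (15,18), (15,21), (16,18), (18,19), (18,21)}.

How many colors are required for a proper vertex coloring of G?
χ(G) = 4

Clique number ω(G) = 4 (lower bound: χ ≥ ω).
The clique on [3, 15, 18, 21] has size 4, forcing χ ≥ 4, and the coloring below uses 4 colors, so χ(G) = 4.
A valid 4-coloring: color 1: [9, 16, 17, 19, 21]; color 2: [7, 11, 12, 18]; color 3: [3]; color 4: [15].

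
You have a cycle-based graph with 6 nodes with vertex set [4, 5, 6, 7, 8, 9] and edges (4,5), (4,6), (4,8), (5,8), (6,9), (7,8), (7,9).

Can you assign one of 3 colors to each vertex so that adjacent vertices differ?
A valid 3-coloring: color 1: [8, 9]; color 2: [4, 7]; color 3: [5, 6].
(χ(G) = 3 ≤ 3.)

Yes, G is 3-colorable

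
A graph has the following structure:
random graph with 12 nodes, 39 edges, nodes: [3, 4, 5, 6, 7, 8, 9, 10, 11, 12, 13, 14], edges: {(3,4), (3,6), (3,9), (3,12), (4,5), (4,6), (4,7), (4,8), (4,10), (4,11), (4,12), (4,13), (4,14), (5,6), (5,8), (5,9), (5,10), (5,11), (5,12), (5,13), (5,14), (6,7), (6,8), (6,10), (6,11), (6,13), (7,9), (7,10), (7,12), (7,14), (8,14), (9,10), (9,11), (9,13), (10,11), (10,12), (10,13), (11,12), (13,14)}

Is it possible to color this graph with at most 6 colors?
A valid 6-coloring: color 1: [4, 9]; color 2: [3, 5, 7]; color 3: [8, 10]; color 4: [6, 12, 14]; color 5: [11, 13].
(χ(G) = 5 ≤ 6.)

Yes, G is 6-colorable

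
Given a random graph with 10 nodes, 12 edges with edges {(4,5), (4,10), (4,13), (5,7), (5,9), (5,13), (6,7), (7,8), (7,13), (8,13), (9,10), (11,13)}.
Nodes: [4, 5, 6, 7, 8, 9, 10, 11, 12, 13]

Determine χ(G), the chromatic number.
χ(G) = 3

Clique number ω(G) = 3 (lower bound: χ ≥ ω).
The clique on [7, 8, 13] has size 3, forcing χ ≥ 3, and the coloring below uses 3 colors, so χ(G) = 3.
A valid 3-coloring: color 1: [6, 10, 12, 13]; color 2: [5, 8, 11]; color 3: [4, 7, 9].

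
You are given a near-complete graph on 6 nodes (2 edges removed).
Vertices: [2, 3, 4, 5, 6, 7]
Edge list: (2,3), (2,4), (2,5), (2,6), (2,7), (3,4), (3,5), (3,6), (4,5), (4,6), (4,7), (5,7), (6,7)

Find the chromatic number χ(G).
χ(G) = 4

Clique number ω(G) = 4 (lower bound: χ ≥ ω).
The clique on [2, 3, 4, 5] has size 4, forcing χ ≥ 4, and the coloring below uses 4 colors, so χ(G) = 4.
A valid 4-coloring: color 1: [2]; color 2: [4]; color 3: [5, 6]; color 4: [3, 7].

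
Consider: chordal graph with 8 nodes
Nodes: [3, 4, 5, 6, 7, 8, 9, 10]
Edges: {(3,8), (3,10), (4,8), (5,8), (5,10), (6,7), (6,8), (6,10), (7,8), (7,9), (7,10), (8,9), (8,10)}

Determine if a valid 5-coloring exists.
A valid 5-coloring: color 1: [8]; color 2: [4, 9, 10]; color 3: [3, 5, 7]; color 4: [6].
(χ(G) = 4 ≤ 5.)

Yes, G is 5-colorable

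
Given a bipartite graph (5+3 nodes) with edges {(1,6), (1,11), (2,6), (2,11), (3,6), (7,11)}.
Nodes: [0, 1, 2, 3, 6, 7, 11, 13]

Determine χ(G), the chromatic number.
χ(G) = 2

Clique number ω(G) = 2 (lower bound: χ ≥ ω).
The graph is bipartite (no odd cycle), so 2 colors suffice: χ(G) = 2.
A valid 2-coloring: color 1: [0, 6, 11, 13]; color 2: [1, 2, 3, 7].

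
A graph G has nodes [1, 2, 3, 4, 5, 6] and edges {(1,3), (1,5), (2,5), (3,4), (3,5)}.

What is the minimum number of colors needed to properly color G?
χ(G) = 3

Clique number ω(G) = 3 (lower bound: χ ≥ ω).
The clique on [1, 3, 5] has size 3, forcing χ ≥ 3, and the coloring below uses 3 colors, so χ(G) = 3.
A valid 3-coloring: color 1: [4, 5, 6]; color 2: [2, 3]; color 3: [1].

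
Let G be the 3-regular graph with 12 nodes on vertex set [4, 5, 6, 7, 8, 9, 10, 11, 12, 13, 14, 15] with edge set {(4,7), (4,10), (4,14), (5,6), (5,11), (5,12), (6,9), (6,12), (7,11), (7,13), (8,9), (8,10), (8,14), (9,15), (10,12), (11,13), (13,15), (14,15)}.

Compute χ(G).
Clique number ω(G) = 3 (lower bound: χ ≥ ω).
The clique on [5, 6, 12] has size 3, forcing χ ≥ 3, and the coloring below uses 3 colors, so χ(G) = 3.
A valid 3-coloring: color 1: [5, 9, 10, 13, 14]; color 2: [4, 8, 11, 12, 15]; color 3: [6, 7].

χ(G) = 3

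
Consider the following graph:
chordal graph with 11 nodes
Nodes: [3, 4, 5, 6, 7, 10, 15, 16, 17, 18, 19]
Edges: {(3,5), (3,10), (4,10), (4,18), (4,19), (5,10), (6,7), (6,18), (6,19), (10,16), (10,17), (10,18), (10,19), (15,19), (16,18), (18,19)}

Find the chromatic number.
Clique number ω(G) = 4 (lower bound: χ ≥ ω).
The clique on [4, 10, 18, 19] has size 4, forcing χ ≥ 4, and the coloring below uses 4 colors, so χ(G) = 4.
A valid 4-coloring: color 1: [6, 10, 15]; color 2: [3, 7, 17, 18]; color 3: [5, 16, 19]; color 4: [4].

χ(G) = 4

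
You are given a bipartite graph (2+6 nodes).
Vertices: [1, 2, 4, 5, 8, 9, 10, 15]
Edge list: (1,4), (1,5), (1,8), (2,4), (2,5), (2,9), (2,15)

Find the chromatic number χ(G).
χ(G) = 2

Clique number ω(G) = 2 (lower bound: χ ≥ ω).
The graph is bipartite (no odd cycle), so 2 colors suffice: χ(G) = 2.
A valid 2-coloring: color 1: [1, 2, 10]; color 2: [4, 5, 8, 9, 15].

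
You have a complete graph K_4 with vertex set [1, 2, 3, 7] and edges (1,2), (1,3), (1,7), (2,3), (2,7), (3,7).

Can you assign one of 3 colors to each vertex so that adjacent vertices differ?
The clique on vertices [1, 2, 3, 7] has size 4 > 3, so it alone needs 4 colors.

No, G is not 3-colorable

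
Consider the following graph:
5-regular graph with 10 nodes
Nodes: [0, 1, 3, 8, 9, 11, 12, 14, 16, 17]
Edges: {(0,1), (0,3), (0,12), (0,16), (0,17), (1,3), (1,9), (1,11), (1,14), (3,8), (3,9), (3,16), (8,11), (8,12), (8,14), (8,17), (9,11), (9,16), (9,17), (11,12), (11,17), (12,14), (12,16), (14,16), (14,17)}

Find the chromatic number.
Clique number ω(G) = 3 (lower bound: χ ≥ ω).
Suppose a proper 3-coloring c exists. The clique [0, 1, 3] takes 3 distinct colors; by symmetry let c(0) = 1, c(1) = 2, c(3) = 3.
- Vertex 9: neighbors [1, 3] already have colors [2, 3] ⇒ c(9) = 1.
- Vertex 11: neighbors [9, 1] already have colors [1, 2] ⇒ c(11) = 3.
- Vertex 12: neighbors [0, 11] already have colors [1, 3] ⇒ c(12) = 2.
- Vertex 16: neighbors [0, 12, 3] already have colors [1, 2, 3] — all 3 colors blocked. Contradiction.
The forced assignments end in a contradiction, so G has no proper 3-coloring (χ ≥ 4).
The coloring below uses 4 colors, so χ(G) = 4.
A valid 4-coloring: color 1: [1, 12, 17]; color 2: [0, 9, 14]; color 3: [8, 16]; color 4: [3, 11].

χ(G) = 4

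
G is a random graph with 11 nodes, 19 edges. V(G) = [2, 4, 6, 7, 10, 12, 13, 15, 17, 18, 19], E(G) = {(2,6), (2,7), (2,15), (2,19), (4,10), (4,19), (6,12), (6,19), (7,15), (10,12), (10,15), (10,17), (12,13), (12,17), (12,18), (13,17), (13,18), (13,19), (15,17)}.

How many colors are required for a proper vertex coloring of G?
χ(G) = 3

Clique number ω(G) = 3 (lower bound: χ ≥ ω).
The clique on [2, 6, 19] has size 3, forcing χ ≥ 3, and the coloring below uses 3 colors, so χ(G) = 3.
A valid 3-coloring: color 1: [12, 15, 19]; color 2: [2, 10, 13]; color 3: [4, 6, 7, 17, 18].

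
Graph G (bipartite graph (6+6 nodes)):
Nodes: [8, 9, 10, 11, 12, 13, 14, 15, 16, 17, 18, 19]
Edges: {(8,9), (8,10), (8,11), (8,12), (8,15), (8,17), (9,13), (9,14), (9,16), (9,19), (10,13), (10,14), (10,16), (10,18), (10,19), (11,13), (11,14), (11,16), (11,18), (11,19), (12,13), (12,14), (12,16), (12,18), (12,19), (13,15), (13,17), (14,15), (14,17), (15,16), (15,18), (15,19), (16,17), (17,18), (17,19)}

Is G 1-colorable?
Edge (8,9) forces its endpoints to differ, so 1 color is not enough.

No, G is not 1-colorable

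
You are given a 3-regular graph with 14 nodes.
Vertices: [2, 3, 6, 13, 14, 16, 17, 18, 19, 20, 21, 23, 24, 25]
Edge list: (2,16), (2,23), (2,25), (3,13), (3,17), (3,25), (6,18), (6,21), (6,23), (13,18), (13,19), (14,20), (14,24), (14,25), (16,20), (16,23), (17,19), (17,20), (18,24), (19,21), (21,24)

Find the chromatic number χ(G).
Clique number ω(G) = 3 (lower bound: χ ≥ ω).
The clique on [2, 16, 23] has size 3, forcing χ ≥ 3, and the coloring below uses 3 colors, so χ(G) = 3.
A valid 3-coloring: color 1: [2, 3, 6, 19, 20, 24]; color 2: [14, 16, 17, 18, 21]; color 3: [13, 23, 25].

χ(G) = 3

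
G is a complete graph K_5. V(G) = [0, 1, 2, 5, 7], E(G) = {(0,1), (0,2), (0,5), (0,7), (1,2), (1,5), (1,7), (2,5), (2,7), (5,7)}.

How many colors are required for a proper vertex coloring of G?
χ(G) = 5

Clique number ω(G) = 5 (lower bound: χ ≥ ω).
The clique on [0, 1, 2, 5, 7] has size 5, forcing χ ≥ 5, and the coloring below uses 5 colors, so χ(G) = 5.
A valid 5-coloring: color 1: [1]; color 2: [2]; color 3: [5]; color 4: [0]; color 5: [7].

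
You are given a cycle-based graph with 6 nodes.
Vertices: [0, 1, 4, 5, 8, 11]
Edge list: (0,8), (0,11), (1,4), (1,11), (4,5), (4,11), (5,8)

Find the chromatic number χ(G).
χ(G) = 3

Clique number ω(G) = 3 (lower bound: χ ≥ ω).
The clique on [1, 4, 11] has size 3, forcing χ ≥ 3, and the coloring below uses 3 colors, so χ(G) = 3.
A valid 3-coloring: color 1: [4, 8]; color 2: [5, 11]; color 3: [0, 1].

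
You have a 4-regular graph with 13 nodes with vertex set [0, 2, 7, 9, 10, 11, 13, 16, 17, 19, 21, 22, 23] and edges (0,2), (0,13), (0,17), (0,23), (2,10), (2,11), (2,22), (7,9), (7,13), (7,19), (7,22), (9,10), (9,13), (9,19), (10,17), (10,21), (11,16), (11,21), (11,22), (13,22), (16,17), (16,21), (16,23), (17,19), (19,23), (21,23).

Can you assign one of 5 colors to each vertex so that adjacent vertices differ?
Yes, G is 5-colorable

A valid 5-coloring: color 1: [10, 11, 13, 19]; color 2: [0, 9, 16, 22]; color 3: [2, 7, 17, 23]; color 4: [21].
(χ(G) = 4 ≤ 5.)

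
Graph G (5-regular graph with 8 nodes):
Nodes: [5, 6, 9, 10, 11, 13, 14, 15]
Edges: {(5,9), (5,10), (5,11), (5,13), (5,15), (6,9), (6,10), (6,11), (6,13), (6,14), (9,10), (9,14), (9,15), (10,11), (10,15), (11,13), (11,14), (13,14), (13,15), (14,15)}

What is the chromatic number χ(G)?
Clique number ω(G) = 4 (lower bound: χ ≥ ω).
The clique on [5, 9, 10, 15] has size 4, forcing χ ≥ 4, and the coloring below uses 4 colors, so χ(G) = 4.
A valid 4-coloring: color 1: [5, 14]; color 2: [9, 11]; color 3: [10, 13]; color 4: [6, 15].

χ(G) = 4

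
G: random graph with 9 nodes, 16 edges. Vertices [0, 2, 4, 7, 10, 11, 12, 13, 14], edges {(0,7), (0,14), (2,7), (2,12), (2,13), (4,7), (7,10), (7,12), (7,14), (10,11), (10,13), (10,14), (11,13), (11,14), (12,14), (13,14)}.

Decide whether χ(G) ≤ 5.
Yes, G is 5-colorable

A valid 5-coloring: color 1: [2, 4, 14]; color 2: [7, 13]; color 3: [0, 10, 12]; color 4: [11].
(χ(G) = 4 ≤ 5.)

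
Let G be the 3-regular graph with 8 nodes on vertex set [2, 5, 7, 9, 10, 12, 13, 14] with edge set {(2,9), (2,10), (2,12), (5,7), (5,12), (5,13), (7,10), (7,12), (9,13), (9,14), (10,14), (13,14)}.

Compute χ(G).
χ(G) = 3

Clique number ω(G) = 3 (lower bound: χ ≥ ω).
The clique on [5, 7, 12] has size 3, forcing χ ≥ 3, and the coloring below uses 3 colors, so χ(G) = 3.
A valid 3-coloring: color 1: [10, 12, 13]; color 2: [2, 5, 14]; color 3: [7, 9].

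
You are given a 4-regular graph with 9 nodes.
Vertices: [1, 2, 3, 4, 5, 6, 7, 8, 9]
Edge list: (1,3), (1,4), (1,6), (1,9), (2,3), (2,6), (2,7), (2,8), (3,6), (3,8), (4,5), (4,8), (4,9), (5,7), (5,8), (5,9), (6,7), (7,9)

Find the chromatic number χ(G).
χ(G) = 3

Clique number ω(G) = 3 (lower bound: χ ≥ ω).
The clique on [1, 4, 9] has size 3, forcing χ ≥ 3, and the coloring below uses 3 colors, so χ(G) = 3.
A valid 3-coloring: color 1: [3, 4, 7]; color 2: [6, 8, 9]; color 3: [1, 2, 5].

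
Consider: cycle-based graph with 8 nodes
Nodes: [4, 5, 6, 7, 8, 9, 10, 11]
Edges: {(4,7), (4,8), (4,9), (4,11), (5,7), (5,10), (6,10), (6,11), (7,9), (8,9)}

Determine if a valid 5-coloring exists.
Yes, G is 5-colorable

A valid 5-coloring: color 1: [4, 5, 6]; color 2: [9, 10, 11]; color 3: [7, 8].
(χ(G) = 3 ≤ 5.)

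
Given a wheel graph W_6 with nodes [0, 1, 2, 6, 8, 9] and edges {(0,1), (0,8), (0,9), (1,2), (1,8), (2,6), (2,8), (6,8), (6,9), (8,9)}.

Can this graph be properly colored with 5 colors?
A valid 5-coloring: color 1: [8]; color 2: [1, 9]; color 3: [0, 6]; color 4: [2].
(χ(G) = 4 ≤ 5.)

Yes, G is 5-colorable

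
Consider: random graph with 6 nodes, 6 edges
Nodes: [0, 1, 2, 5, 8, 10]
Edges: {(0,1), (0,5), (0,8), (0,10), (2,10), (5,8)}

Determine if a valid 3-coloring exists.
Yes, G is 3-colorable

A valid 3-coloring: color 1: [0, 2]; color 2: [1, 8, 10]; color 3: [5].
(χ(G) = 3 ≤ 3.)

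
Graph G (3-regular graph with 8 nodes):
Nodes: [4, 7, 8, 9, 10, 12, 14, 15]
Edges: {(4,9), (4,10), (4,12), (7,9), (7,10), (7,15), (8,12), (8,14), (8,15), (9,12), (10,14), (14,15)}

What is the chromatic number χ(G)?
Clique number ω(G) = 3 (lower bound: χ ≥ ω).
The clique on [4, 9, 12] has size 3, forcing χ ≥ 3, and the coloring below uses 3 colors, so χ(G) = 3.
A valid 3-coloring: color 1: [7, 12, 14]; color 2: [8, 9, 10]; color 3: [4, 15].

χ(G) = 3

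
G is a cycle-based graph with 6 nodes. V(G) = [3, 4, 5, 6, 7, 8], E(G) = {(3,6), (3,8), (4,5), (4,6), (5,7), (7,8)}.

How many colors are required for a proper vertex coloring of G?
χ(G) = 2

Clique number ω(G) = 2 (lower bound: χ ≥ ω).
The graph is bipartite (no odd cycle), so 2 colors suffice: χ(G) = 2.
A valid 2-coloring: color 1: [3, 4, 7]; color 2: [5, 6, 8].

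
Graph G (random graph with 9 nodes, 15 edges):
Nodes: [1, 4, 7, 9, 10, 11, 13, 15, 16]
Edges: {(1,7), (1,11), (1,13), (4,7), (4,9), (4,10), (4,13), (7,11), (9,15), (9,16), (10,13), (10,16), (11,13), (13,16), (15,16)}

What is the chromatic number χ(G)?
Clique number ω(G) = 3 (lower bound: χ ≥ ω).
The clique on [9, 15, 16] has size 3, forcing χ ≥ 3, and the coloring below uses 3 colors, so χ(G) = 3.
A valid 3-coloring: color 1: [7, 9, 13]; color 2: [1, 4, 16]; color 3: [10, 11, 15].

χ(G) = 3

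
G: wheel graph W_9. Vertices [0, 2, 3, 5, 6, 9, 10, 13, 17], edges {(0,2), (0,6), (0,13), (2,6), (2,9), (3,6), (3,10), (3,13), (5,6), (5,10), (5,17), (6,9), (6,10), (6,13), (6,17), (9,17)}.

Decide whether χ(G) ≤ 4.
A valid 4-coloring: color 1: [6]; color 2: [2, 10, 13, 17]; color 3: [0, 3, 5, 9].
(χ(G) = 3 ≤ 4.)

Yes, G is 4-colorable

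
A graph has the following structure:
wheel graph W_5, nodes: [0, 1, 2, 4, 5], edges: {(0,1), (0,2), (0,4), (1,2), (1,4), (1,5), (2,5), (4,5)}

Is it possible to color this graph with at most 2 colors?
No, G is not 2-colorable

The clique on vertices [0, 1, 2] has size 3 > 2, so it alone needs 3 colors.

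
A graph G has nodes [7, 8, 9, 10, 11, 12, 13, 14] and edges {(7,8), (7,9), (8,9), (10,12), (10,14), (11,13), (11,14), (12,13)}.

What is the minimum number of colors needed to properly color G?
χ(G) = 3

Clique number ω(G) = 3 (lower bound: χ ≥ ω).
The clique on [7, 8, 9] has size 3, forcing χ ≥ 3, and the coloring below uses 3 colors, so χ(G) = 3.
A valid 3-coloring: color 1: [9, 13, 14]; color 2: [7, 10, 11]; color 3: [8, 12].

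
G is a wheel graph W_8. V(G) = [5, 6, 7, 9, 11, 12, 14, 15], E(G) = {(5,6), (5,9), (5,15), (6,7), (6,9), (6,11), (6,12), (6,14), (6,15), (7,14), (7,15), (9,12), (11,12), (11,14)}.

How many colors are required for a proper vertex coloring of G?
Clique number ω(G) = 3 (lower bound: χ ≥ ω).
Odd cycle [12, 11, 14, 7, 15, 5, 9] needs 3 colors (χ ≥ 3).
Vertex 6 is adjacent to every vertex of [5, 7, 9, 11, 12, 14, 15], which already need 3 colors among themselves, so 6 needs a new color (χ ≥ 4).
The coloring below uses 4 colors, so χ(G) = 4.
A valid 4-coloring: color 1: [6]; color 2: [5, 12, 14]; color 3: [7, 9, 11]; color 4: [15].

χ(G) = 4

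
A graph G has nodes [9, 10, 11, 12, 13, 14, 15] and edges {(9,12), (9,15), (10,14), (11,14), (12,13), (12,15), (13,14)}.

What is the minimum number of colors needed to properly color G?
Clique number ω(G) = 3 (lower bound: χ ≥ ω).
The clique on [9, 12, 15] has size 3, forcing χ ≥ 3, and the coloring below uses 3 colors, so χ(G) = 3.
A valid 3-coloring: color 1: [12, 14]; color 2: [10, 11, 13, 15]; color 3: [9].

χ(G) = 3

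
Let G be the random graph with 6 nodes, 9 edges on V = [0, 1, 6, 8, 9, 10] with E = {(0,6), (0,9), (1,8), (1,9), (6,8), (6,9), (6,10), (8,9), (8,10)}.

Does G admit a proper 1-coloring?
The clique on vertices [1, 8, 9] has size 3 > 1, so it alone needs 3 colors.

No, G is not 1-colorable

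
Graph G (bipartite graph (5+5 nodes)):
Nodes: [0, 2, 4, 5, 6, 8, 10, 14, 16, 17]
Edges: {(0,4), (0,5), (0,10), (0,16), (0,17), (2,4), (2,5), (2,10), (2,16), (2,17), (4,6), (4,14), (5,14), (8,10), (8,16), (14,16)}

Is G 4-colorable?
A valid 4-coloring: color 1: [0, 2, 6, 8, 14]; color 2: [4, 5, 10, 16, 17].
(χ(G) = 2 ≤ 4.)

Yes, G is 4-colorable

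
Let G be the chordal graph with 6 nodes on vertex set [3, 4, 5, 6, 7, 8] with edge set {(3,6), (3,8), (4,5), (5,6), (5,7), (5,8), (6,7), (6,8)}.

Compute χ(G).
χ(G) = 3

Clique number ω(G) = 3 (lower bound: χ ≥ ω).
The clique on [3, 6, 8] has size 3, forcing χ ≥ 3, and the coloring below uses 3 colors, so χ(G) = 3.
A valid 3-coloring: color 1: [3, 5]; color 2: [4, 6]; color 3: [7, 8].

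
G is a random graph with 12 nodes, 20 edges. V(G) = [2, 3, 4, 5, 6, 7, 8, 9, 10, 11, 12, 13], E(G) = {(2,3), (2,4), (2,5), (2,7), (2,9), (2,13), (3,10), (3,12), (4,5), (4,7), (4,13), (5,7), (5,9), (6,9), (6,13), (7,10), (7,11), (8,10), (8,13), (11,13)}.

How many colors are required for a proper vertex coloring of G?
Clique number ω(G) = 4 (lower bound: χ ≥ ω).
The clique on [2, 4, 5, 7] has size 4, forcing χ ≥ 4, and the coloring below uses 4 colors, so χ(G) = 4.
A valid 4-coloring: color 1: [2, 6, 10, 11, 12]; color 2: [3, 7, 9, 13]; color 3: [4, 8]; color 4: [5].

χ(G) = 4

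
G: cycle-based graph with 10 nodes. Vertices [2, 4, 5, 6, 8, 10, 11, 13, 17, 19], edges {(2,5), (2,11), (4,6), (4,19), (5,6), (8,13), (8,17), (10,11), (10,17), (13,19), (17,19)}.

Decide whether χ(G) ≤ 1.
Edge (2,11) forces its endpoints to differ, so 1 color is not enough.

No, G is not 1-colorable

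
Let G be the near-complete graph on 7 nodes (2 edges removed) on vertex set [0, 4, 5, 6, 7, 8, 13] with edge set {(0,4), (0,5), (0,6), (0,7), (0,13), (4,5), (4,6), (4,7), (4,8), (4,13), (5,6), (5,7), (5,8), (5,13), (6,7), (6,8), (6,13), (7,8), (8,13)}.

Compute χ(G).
χ(G) = 5

Clique number ω(G) = 5 (lower bound: χ ≥ ω).
The clique on [0, 4, 5, 6, 13] has size 5, forcing χ ≥ 5, and the coloring below uses 5 colors, so χ(G) = 5.
A valid 5-coloring: color 1: [4]; color 2: [6]; color 3: [5]; color 4: [7, 13]; color 5: [0, 8].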